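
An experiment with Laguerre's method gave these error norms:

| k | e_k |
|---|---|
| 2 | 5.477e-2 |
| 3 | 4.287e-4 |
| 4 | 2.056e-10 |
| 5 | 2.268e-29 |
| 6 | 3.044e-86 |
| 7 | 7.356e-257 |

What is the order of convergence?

Consecutive ratios: e_7/e_6 = 7.356e-257/3.044e-86 = 2.41656e-171, e_6/e_5 = 3.044e-86/2.268e-29 = 1.34215e-57.
p ≈ ln(2.41656e-171)/ln(1.34215e-57) = -392.8597/-130.9531 ≈ 3.00.
So the convergence is cubic (order 3).

3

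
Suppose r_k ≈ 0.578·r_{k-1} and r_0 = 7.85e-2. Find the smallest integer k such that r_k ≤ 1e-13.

50

After k steps, r_k ≈ 7.85e-2·0.578^k.
Need 0.578^k ≤ 1e-13/7.85e-2 = 1.27389e-12.
k ≥ ln(1.27389e-12)/ln(0.578) = -27.3889/-0.54818 = 49.963.
Smallest integer k = 50.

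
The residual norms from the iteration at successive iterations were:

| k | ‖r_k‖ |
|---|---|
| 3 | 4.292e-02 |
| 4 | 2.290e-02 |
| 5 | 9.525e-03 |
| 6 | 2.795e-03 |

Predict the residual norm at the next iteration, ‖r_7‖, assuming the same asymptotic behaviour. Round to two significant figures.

First estimate the order: p ≈ ln(‖r_6‖/‖r_5‖) / ln(‖r_5‖/‖r_4‖) = ln(2.795e-03/9.525e-03)/ln(9.525e-03/2.290e-02) = ln(0.293438)/ln(0.415939) ≈ 1.3977.
Then ‖r_7‖ ≈ ‖r_6‖·(‖r_6‖/‖r_5‖)^p = 2.795e-03·(0.293438)^1.3977 = 2.795e-03·0.180197 ≈ 0.0005037.

5.0e-4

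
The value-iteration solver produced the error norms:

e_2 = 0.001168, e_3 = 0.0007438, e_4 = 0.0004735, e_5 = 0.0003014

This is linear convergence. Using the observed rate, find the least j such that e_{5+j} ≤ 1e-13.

Rate ρ ≈ e_5/e_4 = 0.0003014/0.0004735 = 0.6365.
After j more steps, e_{5+j} ≈ 0.0003014·ρ^j; need ρ^j ≤ 1e-13/0.0003014 = 3.31785e-10.
j ≥ ln(3.31785e-10)/ln(0.6365) = -21.8265/-0.45177 = 48.313.
So 49 more iterations are needed.

49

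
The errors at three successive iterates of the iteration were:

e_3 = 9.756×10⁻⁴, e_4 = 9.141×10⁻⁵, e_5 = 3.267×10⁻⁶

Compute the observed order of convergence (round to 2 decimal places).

1.41

p ≈ ln(e_5/e_4) / ln(e_4/e_3)
  = ln(3.267×10⁻⁶/9.141×10⁻⁵) / ln(9.141×10⁻⁵/9.756×10⁻⁴)
  = ln(0.0357401) / ln(0.0936962)
  = -3.33148 / -2.36770 ≈ 1.40705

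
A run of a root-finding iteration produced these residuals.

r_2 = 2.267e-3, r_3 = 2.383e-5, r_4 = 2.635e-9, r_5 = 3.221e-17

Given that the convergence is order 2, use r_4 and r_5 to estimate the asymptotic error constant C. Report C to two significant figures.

C ≈ r_5 / r_4^2
  = 3.221e-17 / (2.635e-9)^2
  = 3.221e-17 / 6.94323e-18 ≈ 4.6391

4.6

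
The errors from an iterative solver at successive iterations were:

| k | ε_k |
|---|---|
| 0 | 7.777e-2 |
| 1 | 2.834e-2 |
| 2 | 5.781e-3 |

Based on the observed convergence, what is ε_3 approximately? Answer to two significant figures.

4.7e-4

First estimate the order: p ≈ ln(ε_2/ε_1) / ln(ε_1/ε_0) = ln(5.781e-3/2.834e-2)/ln(2.834e-2/7.777e-2) = ln(0.203987)/ln(0.364408) ≈ 1.5748.
Then ε_3 ≈ ε_2·(ε_2/ε_1)^p = 5.781e-3·(0.203987)^1.5748 = 5.781e-3·0.0818016 ≈ 0.0004729.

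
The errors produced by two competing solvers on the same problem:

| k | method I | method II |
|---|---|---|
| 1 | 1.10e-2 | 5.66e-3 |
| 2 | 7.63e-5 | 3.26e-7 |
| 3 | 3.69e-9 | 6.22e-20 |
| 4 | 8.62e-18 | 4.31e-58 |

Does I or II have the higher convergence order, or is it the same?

II

Method I: p ≈ ln(8.62e-18/3.69e-9)/ln(3.69e-9/7.63e-5) ≈ 2.00.
Method II: p ≈ ln(4.31e-58/6.22e-20)/ln(6.22e-20/3.26e-7) ≈ 3.00.
Method II has the higher order (≈3.0 vs ≈2.0).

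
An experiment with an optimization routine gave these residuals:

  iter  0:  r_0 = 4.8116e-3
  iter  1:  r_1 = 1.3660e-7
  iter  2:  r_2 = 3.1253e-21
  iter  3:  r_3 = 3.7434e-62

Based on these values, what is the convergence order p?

Consecutive ratios: r_3/r_2 = 3.7434e-62/3.1253e-21 = 1.19777e-41, r_2/r_1 = 3.1253e-21/1.3660e-7 = 2.28792e-14.
p ≈ ln(1.19777e-41)/ln(2.28792e-14) = -94.2255/-31.4085 ≈ 3.00.
So the convergence is cubic (order 3).

3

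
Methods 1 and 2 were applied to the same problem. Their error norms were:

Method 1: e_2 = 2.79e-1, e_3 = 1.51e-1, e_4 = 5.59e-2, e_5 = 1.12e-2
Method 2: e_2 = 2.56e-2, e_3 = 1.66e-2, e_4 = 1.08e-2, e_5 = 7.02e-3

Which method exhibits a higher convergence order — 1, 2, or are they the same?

Method 1: p ≈ ln(1.12e-2/5.59e-2)/ln(5.59e-2/1.51e-1) ≈ 1.62.
Method 2: p ≈ ln(7.02e-3/1.08e-2)/ln(1.08e-2/1.66e-2) ≈ 1.00.
Method 1 has the higher order (≈1.6 vs ≈1.0).

1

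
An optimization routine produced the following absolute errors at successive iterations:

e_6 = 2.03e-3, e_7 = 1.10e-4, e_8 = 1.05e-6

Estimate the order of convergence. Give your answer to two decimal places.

1.60

p ≈ ln(e_8/e_7) / ln(e_7/e_6)
  = ln(1.05e-6/1.10e-4) / ln(1.10e-4/2.03e-3)
  = ln(0.00954545) / ln(0.0541872)
  = -4.65169 / -2.91531 ≈ 1.59561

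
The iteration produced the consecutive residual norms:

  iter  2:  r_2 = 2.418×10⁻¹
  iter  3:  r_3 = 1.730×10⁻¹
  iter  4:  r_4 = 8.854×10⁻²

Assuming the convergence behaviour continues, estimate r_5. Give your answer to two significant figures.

First estimate the order: p ≈ ln(r_4/r_3) / ln(r_3/r_2) = ln(8.854×10⁻²/1.730×10⁻¹)/ln(1.730×10⁻¹/2.418×10⁻¹) = ln(0.511792)/ln(0.715467) ≈ 2.0006.
Then r_5 ≈ r_4·(r_4/r_3)^p = 8.854×10⁻²·(0.511792)^2.0006 = 8.854×10⁻²·0.261826 ≈ 0.02318.

2.3e-2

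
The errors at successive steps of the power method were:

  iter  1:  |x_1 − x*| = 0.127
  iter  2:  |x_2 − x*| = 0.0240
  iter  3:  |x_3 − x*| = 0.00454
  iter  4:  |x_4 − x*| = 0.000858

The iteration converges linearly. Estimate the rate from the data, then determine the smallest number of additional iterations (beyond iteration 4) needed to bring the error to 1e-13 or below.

14

Rate ρ ≈ |x_4 − x*|/|x_3 − x*| = 0.000858/0.00454 = 0.1890.
After j more steps, |x_{4+j} − x*| ≈ 0.000858·ρ^j; need ρ^j ≤ 1e-13/0.000858 = 1.1655e-10.
j ≥ ln(1.1655e-10)/ln(0.1890) = -22.8727/-1.66601 = 13.729.
So 14 more iterations are needed.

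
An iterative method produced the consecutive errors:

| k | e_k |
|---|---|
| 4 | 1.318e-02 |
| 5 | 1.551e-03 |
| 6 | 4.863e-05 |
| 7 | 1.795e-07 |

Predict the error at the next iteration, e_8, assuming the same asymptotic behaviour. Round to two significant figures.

First estimate the order: p ≈ ln(e_7/e_6) / ln(e_6/e_5) = ln(1.795e-07/4.863e-05)/ln(4.863e-05/1.551e-03) = ln(0.00369114)/ln(0.031354) ≈ 1.6179.
Then e_8 ≈ e_7·(e_7/e_6)^p = 1.795e-07·(0.00369114)^1.6179 = 1.795e-07·0.000115853 ≈ 2.08e-11.

2.1e-11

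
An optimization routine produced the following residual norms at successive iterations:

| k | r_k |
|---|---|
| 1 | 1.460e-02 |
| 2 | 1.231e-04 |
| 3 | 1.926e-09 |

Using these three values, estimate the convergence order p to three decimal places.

p ≈ ln(r_3/r_2) / ln(r_2/r_1)
  = ln(1.926e-09/1.231e-04) / ln(1.231e-04/1.460e-02)
  = ln(1.56458e-05) / ln(0.00843151)
  = -11.065308 / -4.775779 ≈ 2.316964

2.317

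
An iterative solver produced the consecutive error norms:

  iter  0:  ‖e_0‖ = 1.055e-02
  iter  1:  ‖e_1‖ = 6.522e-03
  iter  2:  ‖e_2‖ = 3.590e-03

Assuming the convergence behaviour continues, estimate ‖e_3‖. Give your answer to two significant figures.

First estimate the order: p ≈ ln(‖e_2‖/‖e_1‖) / ln(‖e_1‖/‖e_0‖) = ln(3.590e-03/6.522e-03)/ln(6.522e-03/1.055e-02) = ln(0.550445)/ln(0.618199) ≈ 1.2414.
Then ‖e_3‖ ≈ ‖e_2‖·(‖e_2‖/‖e_1‖)^p = 3.590e-03·(0.550445)^1.2414 = 3.590e-03·0.476565 ≈ 0.001711.

1.7e-3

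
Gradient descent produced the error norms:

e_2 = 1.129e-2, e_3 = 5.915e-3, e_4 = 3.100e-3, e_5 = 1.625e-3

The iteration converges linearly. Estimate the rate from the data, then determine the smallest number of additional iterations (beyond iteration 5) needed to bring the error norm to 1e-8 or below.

19

Rate ρ ≈ e_5/e_4 = 1.625e-3/3.100e-3 = 0.5242.
After j more steps, e_{5+j} ≈ 1.625e-3·ρ^j; need ρ^j ≤ 1e-8/1.625e-3 = 6.15385e-06.
j ≥ ln(6.15385e-06)/ln(0.5242) = -11.9984/-0.64588 = 18.577.
So 19 more iterations are needed.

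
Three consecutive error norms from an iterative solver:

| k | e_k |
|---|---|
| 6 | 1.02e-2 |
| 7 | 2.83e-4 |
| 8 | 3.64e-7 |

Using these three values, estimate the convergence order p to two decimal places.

p ≈ ln(e_8/e_7) / ln(e_7/e_6)
  = ln(3.64e-7/2.83e-4) / ln(2.83e-4/1.02e-2)
  = ln(0.00128622) / ln(0.0277451)
  = -6.65605 / -3.58470 ≈ 1.85679

1.86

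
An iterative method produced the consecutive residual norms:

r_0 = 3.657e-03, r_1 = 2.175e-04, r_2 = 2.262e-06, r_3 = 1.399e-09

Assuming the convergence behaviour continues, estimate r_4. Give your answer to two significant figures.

First estimate the order: p ≈ ln(r_3/r_2) / ln(r_2/r_1) = ln(1.399e-09/2.262e-06)/ln(2.262e-06/2.175e-04) = ln(0.000618479)/ln(0.0104) ≈ 1.6181.
Then r_4 ≈ r_3·(r_3/r_2)^p = 1.399e-09·(0.000618479)^1.6181 = 1.399e-09·6.42751e-06 ≈ 8.992e-15.

9.0e-15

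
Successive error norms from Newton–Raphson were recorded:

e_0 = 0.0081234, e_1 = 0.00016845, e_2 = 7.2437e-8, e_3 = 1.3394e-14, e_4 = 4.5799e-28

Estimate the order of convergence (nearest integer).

2

Consecutive ratios: e_4/e_3 = 4.5799e-28/1.3394e-14 = 3.41937e-14, e_3/e_2 = 1.3394e-14/7.2437e-8 = 1.84906e-07.
p ≈ ln(3.41937e-14)/ln(1.84906e-07) = -31.0067/-15.5034 ≈ 2.00.
So the convergence is quadratic (order 2).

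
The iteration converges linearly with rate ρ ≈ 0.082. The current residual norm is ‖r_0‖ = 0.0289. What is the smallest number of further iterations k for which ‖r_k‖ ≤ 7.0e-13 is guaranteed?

10

After k steps, ‖r_k‖ ≈ 0.0289·0.082^k.
Need 0.082^k ≤ 7.0e-13/0.0289 = 2.42215e-11.
k ≥ ln(2.42215e-11)/ln(0.082) = -24.4438/-2.50104 = 9.773.
Smallest integer k = 10.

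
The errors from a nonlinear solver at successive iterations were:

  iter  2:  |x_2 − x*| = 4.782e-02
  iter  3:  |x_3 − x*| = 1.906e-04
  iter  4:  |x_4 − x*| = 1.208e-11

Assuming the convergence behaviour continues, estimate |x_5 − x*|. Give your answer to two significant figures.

3.1e-33

First estimate the order: p ≈ ln(|x_4 − x*|/|x_3 − x*|) / ln(|x_3 − x*|/|x_2 − x*|) = ln(1.208e-11/1.906e-04)/ln(1.906e-04/4.782e-02) = ln(6.33788e-08)/ln(0.00398578) ≈ 2.9998.
Then |x_5 − x*| ≈ |x_4 − x*|·(|x_4 − x*|/|x_3 − x*|)^p = 1.208e-11·(6.33788e-08)^2.9998 = 1.208e-11·2.5543e-22 ≈ 3.086e-33.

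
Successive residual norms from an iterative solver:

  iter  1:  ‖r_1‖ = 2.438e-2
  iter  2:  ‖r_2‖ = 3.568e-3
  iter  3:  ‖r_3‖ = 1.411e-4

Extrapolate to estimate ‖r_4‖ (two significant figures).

First estimate the order: p ≈ ln(‖r_3‖/‖r_2‖) / ln(‖r_2‖/‖r_1‖) = ln(1.411e-4/3.568e-3)/ln(3.568e-3/2.438e-2) = ln(0.039546)/ln(0.146349) ≈ 1.6809.
Then ‖r_4‖ ≈ ‖r_3‖·(‖r_3‖/‖r_2‖)^p = 1.411e-4·(0.039546)^1.6809 = 1.411e-4·0.00438399 ≈ 6.186e-07.

6.2e-7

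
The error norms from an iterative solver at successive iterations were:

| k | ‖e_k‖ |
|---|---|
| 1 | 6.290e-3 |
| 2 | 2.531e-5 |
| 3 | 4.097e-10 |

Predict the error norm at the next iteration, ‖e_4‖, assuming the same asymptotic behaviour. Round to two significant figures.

First estimate the order: p ≈ ln(‖e_3‖/‖e_2‖) / ln(‖e_2‖/‖e_1‖) = ln(4.097e-10/2.531e-5)/ln(2.531e-5/6.290e-3) = ln(1.61873e-05)/ln(0.00402385) ≈ 2.0000.
Then ‖e_4‖ ≈ ‖e_3‖·(‖e_3‖/‖e_2‖)^p = 4.097e-10·(1.61873e-05)^2.0000 = 4.097e-10·2.62029e-10 ≈ 1.074e-19.

1.1e-19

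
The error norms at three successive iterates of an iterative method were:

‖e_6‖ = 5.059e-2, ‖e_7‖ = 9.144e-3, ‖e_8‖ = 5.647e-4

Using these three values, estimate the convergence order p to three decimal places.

1.628

p ≈ ln(‖e_8‖/‖e_7‖) / ln(‖e_7‖/‖e_6‖)
  = ln(5.647e-4/9.144e-3) / ln(9.144e-3/5.059e-2)
  = ln(0.0617563) / ln(0.180747)
  = -2.784559 / -1.710657 ≈ 1.627772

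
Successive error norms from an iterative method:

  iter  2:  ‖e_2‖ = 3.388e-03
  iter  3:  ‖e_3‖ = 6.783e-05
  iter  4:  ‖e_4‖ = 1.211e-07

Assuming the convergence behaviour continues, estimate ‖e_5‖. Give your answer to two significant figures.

First estimate the order: p ≈ ln(‖e_4‖/‖e_3‖) / ln(‖e_3‖/‖e_2‖) = ln(1.211e-07/6.783e-05)/ln(6.783e-05/3.388e-03) = ln(0.00178535)/ln(0.0200207) ≈ 1.6180.
Then ‖e_5‖ ≈ ‖e_4‖·(‖e_4‖/‖e_3‖)^p = 1.211e-07·(0.00178535)^1.6180 = 1.211e-07·3.5751e-05 ≈ 4.329e-12.

4.3e-12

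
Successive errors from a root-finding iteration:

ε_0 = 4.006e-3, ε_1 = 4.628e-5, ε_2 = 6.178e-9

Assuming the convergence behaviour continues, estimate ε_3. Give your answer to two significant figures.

1.1e-16

First estimate the order: p ≈ ln(ε_2/ε_1) / ln(ε_1/ε_0) = ln(6.178e-9/4.628e-5)/ln(4.628e-5/4.006e-3) = ln(0.000133492)/ln(0.0115527) ≈ 2.0000.
Then ε_3 ≈ ε_2·(ε_2/ε_1)^p = 6.178e-9·(0.000133492)^2.0000 = 6.178e-9·1.78201e-08 ≈ 1.101e-16.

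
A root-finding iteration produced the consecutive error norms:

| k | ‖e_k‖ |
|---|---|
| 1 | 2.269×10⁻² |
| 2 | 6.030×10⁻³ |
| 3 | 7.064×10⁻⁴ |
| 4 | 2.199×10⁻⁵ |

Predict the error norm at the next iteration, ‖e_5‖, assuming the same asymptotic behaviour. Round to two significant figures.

8.0e-8

First estimate the order: p ≈ ln(‖e_4‖/‖e_3‖) / ln(‖e_3‖/‖e_2‖) = ln(2.199×10⁻⁵/7.064×10⁻⁴)/ln(7.064×10⁻⁴/6.030×10⁻³) = ln(0.0311297)/ln(0.117148) ≈ 1.6180.
Then ‖e_5‖ ≈ ‖e_4‖·(‖e_4‖/‖e_3‖)^p = 2.199×10⁻⁵·(0.0311297)^1.6180 = 2.199×10⁻⁵·0.00364718 ≈ 8.02e-08.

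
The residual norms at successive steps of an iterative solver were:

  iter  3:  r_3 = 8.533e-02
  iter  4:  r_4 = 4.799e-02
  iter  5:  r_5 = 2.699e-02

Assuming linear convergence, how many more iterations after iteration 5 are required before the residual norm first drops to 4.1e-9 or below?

28

Rate ρ ≈ r_5/r_4 = 2.699e-02/4.799e-02 = 0.5624.
After j more steps, r_{5+j} ≈ 2.699e-02·ρ^j; need ρ^j ≤ 4.1e-9/2.699e-02 = 1.51908e-07.
j ≥ ln(1.51908e-07)/ln(0.5624) = -15.7000/-0.57554 = 27.279.
So 28 more iterations are needed.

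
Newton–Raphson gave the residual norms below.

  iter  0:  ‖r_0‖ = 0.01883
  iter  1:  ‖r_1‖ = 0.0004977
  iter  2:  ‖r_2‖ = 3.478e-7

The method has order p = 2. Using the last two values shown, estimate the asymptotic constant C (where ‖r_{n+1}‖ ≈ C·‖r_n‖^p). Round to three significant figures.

C ≈ ‖r_2‖ / ‖r_1‖^2
  = 3.478e-7 / (0.0004977)^2
  = 3.478e-7 / 2.47705e-07 ≈ 1.4041

1.40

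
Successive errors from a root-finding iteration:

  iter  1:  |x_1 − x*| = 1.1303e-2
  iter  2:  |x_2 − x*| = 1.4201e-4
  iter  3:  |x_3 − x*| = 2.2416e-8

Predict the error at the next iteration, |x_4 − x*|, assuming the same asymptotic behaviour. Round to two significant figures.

First estimate the order: p ≈ ln(|x_3 − x*|/|x_2 − x*|) / ln(|x_2 − x*|/|x_1 − x*|) = ln(2.2416e-8/1.4201e-4)/ln(1.4201e-4/1.1303e-2) = ln(0.000157848)/ln(0.0125639) ≈ 2.0000.
Then |x_4 − x*| ≈ |x_3 − x*|·(|x_3 − x*|/|x_2 − x*|)^p = 2.2416e-8·(0.000157848)^2.0000 = 2.2416e-8·2.4916e-08 ≈ 5.585e-16.

5.6e-16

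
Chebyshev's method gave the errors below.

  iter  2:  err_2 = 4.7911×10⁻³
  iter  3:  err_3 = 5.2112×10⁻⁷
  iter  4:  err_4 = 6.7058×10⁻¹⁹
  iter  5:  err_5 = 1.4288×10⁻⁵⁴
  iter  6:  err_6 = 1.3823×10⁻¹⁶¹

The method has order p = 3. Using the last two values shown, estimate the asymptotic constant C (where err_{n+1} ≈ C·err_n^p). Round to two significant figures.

4.7

C ≈ err_6 / err_5^3
  = 1.3823×10⁻¹⁶¹ / (1.4288×10⁻⁵⁴)^3
  = 1.3823×10⁻¹⁶¹ / 2.91685e-162 ≈ 4.739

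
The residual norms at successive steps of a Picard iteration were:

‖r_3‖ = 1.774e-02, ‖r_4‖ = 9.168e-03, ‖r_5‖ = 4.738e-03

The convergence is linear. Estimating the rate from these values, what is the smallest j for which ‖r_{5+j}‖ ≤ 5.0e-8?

Rate ρ ≈ ‖r_5‖/‖r_4‖ = 4.738e-03/9.168e-03 = 0.5168.
After j more steps, ‖r_{5+j}‖ ≈ 4.738e-03·ρ^j; need ρ^j ≤ 5.0e-8/4.738e-03 = 1.0553e-05.
j ≥ ln(1.0553e-05)/ln(0.5168) = -11.4591/-0.66010 = 17.360.
So 18 more iterations are needed.

18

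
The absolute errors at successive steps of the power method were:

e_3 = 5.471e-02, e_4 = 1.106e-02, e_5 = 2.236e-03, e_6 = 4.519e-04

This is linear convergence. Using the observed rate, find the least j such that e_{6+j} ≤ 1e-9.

9

Rate ρ ≈ e_6/e_5 = 4.519e-04/2.236e-03 = 0.2021.
After j more steps, e_{6+j} ≈ 4.519e-04·ρ^j; need ρ^j ≤ 1e-9/4.519e-04 = 2.21288e-06.
j ≥ ln(2.21288e-06)/ln(0.2021) = -13.0212/-1.59899 = 8.143.
So 9 more iterations are needed.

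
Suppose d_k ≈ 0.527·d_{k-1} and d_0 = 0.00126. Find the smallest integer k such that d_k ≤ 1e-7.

15

After k steps, d_k ≈ 0.00126·0.527^k.
Need 0.527^k ≤ 1e-7/0.00126 = 7.93651e-05.
k ≥ ln(7.93651e-05)/ln(0.527) = -9.4415/-0.64055 = 14.740.
Smallest integer k = 15.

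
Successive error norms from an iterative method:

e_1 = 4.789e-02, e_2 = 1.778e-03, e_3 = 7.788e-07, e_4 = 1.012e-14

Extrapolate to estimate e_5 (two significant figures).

First estimate the order: p ≈ ln(e_4/e_3) / ln(e_3/e_2) = ln(1.012e-14/7.788e-07)/ln(7.788e-07/1.778e-03) = ln(1.29944e-08)/ln(0.00043802) ≈ 2.3481.
Then e_5 ≈ e_4·(e_4/e_3)^p = 1.012e-14·(1.29944e-08)^2.3481 = 1.012e-14·3.03606e-19 ≈ 3.072e-33.

3.1e-33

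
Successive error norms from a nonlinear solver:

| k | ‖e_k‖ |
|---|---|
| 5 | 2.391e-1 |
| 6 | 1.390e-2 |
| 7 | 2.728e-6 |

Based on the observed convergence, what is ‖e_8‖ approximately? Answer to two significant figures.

First estimate the order: p ≈ ln(‖e_7‖/‖e_6‖) / ln(‖e_6‖/‖e_5‖) = ln(2.728e-6/1.390e-2)/ln(1.390e-2/2.391e-1) = ln(0.000196259)/ln(0.0581347) ≈ 3.0004.
Then ‖e_8‖ ≈ ‖e_7‖·(‖e_7‖/‖e_6‖)^p = 2.728e-6·(0.000196259)^3.0004 = 2.728e-6·7.53366e-12 ≈ 2.055e-17.

2.1e-17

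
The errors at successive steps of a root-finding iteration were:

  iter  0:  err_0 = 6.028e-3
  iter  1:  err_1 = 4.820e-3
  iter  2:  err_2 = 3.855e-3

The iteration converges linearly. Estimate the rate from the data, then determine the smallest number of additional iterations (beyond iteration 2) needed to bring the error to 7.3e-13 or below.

Rate ρ ≈ err_2/err_1 = 3.855e-3/4.820e-3 = 0.7998.
After j more steps, err_{2+j} ≈ 3.855e-3·ρ^j; need ρ^j ≤ 7.3e-13/3.855e-3 = 1.89364e-10.
j ≥ ln(1.89364e-10)/ln(0.7998) = -22.3874/-0.22339 = 100.217.
So 101 more iterations are needed.

101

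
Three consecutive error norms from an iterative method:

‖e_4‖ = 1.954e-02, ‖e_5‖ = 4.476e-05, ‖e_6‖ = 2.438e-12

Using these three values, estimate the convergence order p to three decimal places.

p ≈ ln(‖e_6‖/‖e_5‖) / ln(‖e_5‖/‖e_4‖)
  = ln(2.438e-12/4.476e-05) / ln(4.476e-05/1.954e-02)
  = ln(5.44683e-08) / ln(0.00229069)
  = -16.725647 / -6.078902 ≈ 2.751426

2.751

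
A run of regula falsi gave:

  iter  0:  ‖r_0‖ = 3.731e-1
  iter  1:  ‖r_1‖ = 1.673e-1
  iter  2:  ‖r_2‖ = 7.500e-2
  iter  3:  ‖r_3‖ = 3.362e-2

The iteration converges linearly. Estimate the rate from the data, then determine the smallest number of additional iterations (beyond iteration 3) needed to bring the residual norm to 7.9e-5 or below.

Rate ρ ≈ ‖r_3‖/‖r_2‖ = 3.362e-2/7.500e-2 = 0.4483.
After j more steps, ‖r_{3+j}‖ ≈ 3.362e-2·ρ^j; need ρ^j ≤ 7.9e-5/3.362e-2 = 0.00234979.
j ≥ ln(0.00234979)/ln(0.4483) = -6.0534/-0.80229 = 7.545.
So 8 more iterations are needed.

8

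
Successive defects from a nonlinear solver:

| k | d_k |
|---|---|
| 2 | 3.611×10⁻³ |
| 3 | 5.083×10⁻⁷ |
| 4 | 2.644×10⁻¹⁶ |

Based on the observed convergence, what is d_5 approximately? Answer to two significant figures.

1.1e-38

First estimate the order: p ≈ ln(d_4/d_3) / ln(d_3/d_2) = ln(2.644×10⁻¹⁶/5.083×10⁻⁷)/ln(5.083×10⁻⁷/3.611×10⁻³) = ln(5.20165e-10)/ln(0.000140764) ≈ 2.4104.
Then d_5 ≈ d_4·(d_4/d_3)^p = 2.644×10⁻¹⁶·(5.20165e-10)^2.4104 = 2.644×10⁻¹⁶·4.18974e-23 ≈ 1.108e-38.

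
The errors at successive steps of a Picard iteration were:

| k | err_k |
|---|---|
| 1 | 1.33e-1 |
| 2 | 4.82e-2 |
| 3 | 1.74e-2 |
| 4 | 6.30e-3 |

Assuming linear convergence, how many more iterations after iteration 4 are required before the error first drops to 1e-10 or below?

18

Rate ρ ≈ err_4/err_3 = 6.30e-3/1.74e-2 = 0.3621.
After j more steps, err_{4+j} ≈ 6.30e-3·ρ^j; need ρ^j ≤ 1e-10/6.30e-3 = 1.5873e-08.
j ≥ ln(1.5873e-08)/ln(0.3621) = -17.9586/-1.01583 = 17.679.
So 18 more iterations are needed.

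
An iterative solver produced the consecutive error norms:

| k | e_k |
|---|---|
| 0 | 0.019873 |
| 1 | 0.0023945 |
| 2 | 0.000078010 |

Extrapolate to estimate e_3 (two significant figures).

First estimate the order: p ≈ ln(e_2/e_1) / ln(e_1/e_0) = ln(0.000078010/0.0023945)/ln(0.0023945/0.019873) = ln(0.0325788)/ln(0.12049) ≈ 1.6180.
Then e_3 ≈ e_2·(e_2/e_1)^p = 0.000078010·(0.0325788)^1.6180 = 0.000078010·0.00392581 ≈ 3.063e-07.

3.1e-7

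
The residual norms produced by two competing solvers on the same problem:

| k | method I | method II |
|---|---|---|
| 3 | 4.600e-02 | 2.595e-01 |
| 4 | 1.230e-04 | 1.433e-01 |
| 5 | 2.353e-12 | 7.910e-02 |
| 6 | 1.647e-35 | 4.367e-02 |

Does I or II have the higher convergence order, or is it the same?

Method I: p ≈ ln(1.647e-35/2.353e-12)/ln(2.353e-12/1.230e-04) ≈ 3.00.
Method II: p ≈ ln(4.367e-02/7.910e-02)/ln(7.910e-02/1.433e-01) ≈ 1.00.
Method I has the higher order (≈3.0 vs ≈1.0).

I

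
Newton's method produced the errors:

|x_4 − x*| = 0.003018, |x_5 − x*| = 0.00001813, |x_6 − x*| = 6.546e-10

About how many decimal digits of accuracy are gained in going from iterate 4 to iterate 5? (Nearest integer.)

2

Digits gained ≈ log₁₀(|x_4 − x*|/|x_5 − x*|) = log₁₀(0.003018/0.00001813) = log₁₀(166.464) ≈ 2.221.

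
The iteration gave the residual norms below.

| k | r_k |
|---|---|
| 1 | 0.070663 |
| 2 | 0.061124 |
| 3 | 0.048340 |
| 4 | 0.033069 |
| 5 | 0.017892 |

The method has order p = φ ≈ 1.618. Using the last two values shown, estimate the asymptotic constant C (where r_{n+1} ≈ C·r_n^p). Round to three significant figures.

4.45

C ≈ r_5 / r_4^1.618
  = 0.017892 / (0.033069)^1.618
  = 0.017892 / 0.00402183 ≈ 4.4487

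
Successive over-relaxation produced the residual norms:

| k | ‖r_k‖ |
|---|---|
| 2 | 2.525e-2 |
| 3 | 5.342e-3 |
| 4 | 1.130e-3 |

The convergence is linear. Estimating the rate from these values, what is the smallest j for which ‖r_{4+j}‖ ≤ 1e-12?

14

Rate ρ ≈ ‖r_4‖/‖r_3‖ = 1.130e-3/5.342e-3 = 0.2115.
After j more steps, ‖r_{4+j}‖ ≈ 1.130e-3·ρ^j; need ρ^j ≤ 1e-12/1.130e-3 = 8.84956e-10.
j ≥ ln(8.84956e-10)/ln(0.2115) = -20.8455/-1.55353 = 13.418.
So 14 more iterations are needed.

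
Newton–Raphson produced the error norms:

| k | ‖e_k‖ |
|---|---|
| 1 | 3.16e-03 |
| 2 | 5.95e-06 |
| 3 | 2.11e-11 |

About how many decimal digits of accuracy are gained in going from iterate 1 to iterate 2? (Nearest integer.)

Digits gained ≈ log₁₀(‖e_1‖/‖e_2‖) = log₁₀(3.16e-03/5.95e-06) = log₁₀(531.092) ≈ 2.725.

3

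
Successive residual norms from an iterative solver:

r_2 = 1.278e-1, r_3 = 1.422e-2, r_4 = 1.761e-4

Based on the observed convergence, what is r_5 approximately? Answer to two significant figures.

2.7e-8

First estimate the order: p ≈ ln(r_4/r_3) / ln(r_3/r_2) = ln(1.761e-4/1.422e-2)/ln(1.422e-2/1.278e-1) = ln(0.012384)/ln(0.111268) ≈ 1.9999.
Then r_5 ≈ r_4·(r_4/r_3)^p = 1.761e-4·(0.012384)^1.9999 = 1.761e-4·0.000153431 ≈ 2.702e-08.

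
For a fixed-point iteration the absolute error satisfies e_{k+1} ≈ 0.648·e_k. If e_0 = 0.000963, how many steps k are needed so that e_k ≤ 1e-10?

38

After k steps, e_k ≈ 0.000963·0.648^k.
Need 0.648^k ≤ 1e-10/0.000963 = 1.03842e-07.
k ≥ ln(1.03842e-07)/ln(0.648) = -16.0804/-0.43386 = 37.064.
Smallest integer k = 38.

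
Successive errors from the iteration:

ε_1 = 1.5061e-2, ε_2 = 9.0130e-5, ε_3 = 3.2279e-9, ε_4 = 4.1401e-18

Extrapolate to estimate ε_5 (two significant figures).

First estimate the order: p ≈ ln(ε_4/ε_3) / ln(ε_3/ε_2) = ln(4.1401e-18/3.2279e-9)/ln(3.2279e-9/9.0130e-5) = ln(1.2826e-09)/ln(3.58138e-05) ≈ 2.0000.
Then ε_5 ≈ ε_4·(ε_4/ε_3)^p = 4.1401e-18·(1.2826e-09)^2.0000 = 4.1401e-18·1.64506e-18 ≈ 6.811e-36.

6.8e-36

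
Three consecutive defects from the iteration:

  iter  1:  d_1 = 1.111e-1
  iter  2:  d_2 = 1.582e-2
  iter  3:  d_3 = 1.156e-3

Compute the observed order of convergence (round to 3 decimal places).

p ≈ ln(d_3/d_2) / ln(d_2/d_1)
  = ln(1.156e-3/1.582e-2) / ln(1.582e-2/1.111e-1)
  = ln(0.0730721) / ln(0.142394)
  = -2.616309 / -1.949157 ≈ 1.342277

1.342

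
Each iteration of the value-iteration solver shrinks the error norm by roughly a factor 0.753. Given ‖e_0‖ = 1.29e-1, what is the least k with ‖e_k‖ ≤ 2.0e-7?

After k steps, ‖e_k‖ ≈ 1.29e-1·0.753^k.
Need 0.753^k ≤ 2.0e-7/1.29e-1 = 1.55039e-06.
k ≥ ln(1.55039e-06)/ln(0.753) = -13.3770/-0.28369 = 47.154.
Smallest integer k = 48.

48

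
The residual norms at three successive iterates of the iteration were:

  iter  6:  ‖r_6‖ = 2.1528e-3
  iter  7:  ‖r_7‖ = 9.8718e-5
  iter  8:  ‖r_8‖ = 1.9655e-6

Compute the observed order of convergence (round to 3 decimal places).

1.271

p ≈ ln(‖r_8‖/‖r_7‖) / ln(‖r_7‖/‖r_6‖)
  = ln(1.9655e-6/9.8718e-5) / ln(9.8718e-5/2.1528e-3)
  = ln(0.0199102) / ln(0.0458556)
  = -3.916523 / -3.082258 ≈ 1.270667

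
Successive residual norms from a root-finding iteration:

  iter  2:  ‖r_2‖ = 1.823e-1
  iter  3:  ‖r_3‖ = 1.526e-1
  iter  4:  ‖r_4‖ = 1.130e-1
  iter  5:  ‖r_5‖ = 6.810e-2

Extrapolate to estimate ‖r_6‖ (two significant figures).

First estimate the order: p ≈ ln(‖r_5‖/‖r_4‖) / ln(‖r_4‖/‖r_3‖) = ln(6.810e-2/1.130e-1)/ln(1.130e-1/1.526e-1) = ln(0.602655)/ln(0.740498) ≈ 1.6856.
Then ‖r_6‖ ≈ ‖r_5‖·(‖r_5‖/‖r_4‖)^p = 6.810e-2·(0.602655)^1.6856 = 6.810e-2·0.425877 ≈ 0.029.

2.9e-2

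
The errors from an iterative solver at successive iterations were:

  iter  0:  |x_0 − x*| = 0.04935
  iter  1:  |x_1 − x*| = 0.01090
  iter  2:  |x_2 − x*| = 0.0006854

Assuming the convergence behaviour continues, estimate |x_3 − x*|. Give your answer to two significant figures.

First estimate the order: p ≈ ln(|x_2 − x*|/|x_1 − x*|) / ln(|x_1 − x*|/|x_0 − x*|) = ln(0.0006854/0.01090)/ln(0.01090/0.04935) = ln(0.0628807)/ln(0.220871) ≈ 1.8319.
Then |x_3 − x*| ≈ |x_2 − x*|·(|x_2 − x*|/|x_1 − x*|)^p = 0.0006854·(0.0628807)^1.8319 = 0.0006854·0.00629512 ≈ 4.315e-06.

4.3e-6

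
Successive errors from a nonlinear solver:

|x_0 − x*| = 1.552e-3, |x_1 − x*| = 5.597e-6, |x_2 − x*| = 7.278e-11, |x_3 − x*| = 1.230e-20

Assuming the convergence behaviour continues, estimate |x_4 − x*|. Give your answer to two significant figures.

First estimate the order: p ≈ ln(|x_3 − x*|/|x_2 − x*|) / ln(|x_2 − x*|/|x_1 − x*|) = ln(1.230e-20/7.278e-11)/ln(7.278e-11/5.597e-6) = ln(1.69002e-10)/ln(1.30034e-05) ≈ 2.0000.
Then |x_4 − x*| ≈ |x_3 − x*|·(|x_3 − x*|/|x_2 − x*|)^p = 1.230e-20·(1.69002e-10)^2.0000 = 1.230e-20·2.85617e-20 ≈ 3.513e-40.

3.5e-40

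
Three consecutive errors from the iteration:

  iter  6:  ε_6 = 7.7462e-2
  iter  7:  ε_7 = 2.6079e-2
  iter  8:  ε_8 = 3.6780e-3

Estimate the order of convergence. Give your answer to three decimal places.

p ≈ ln(ε_8/ε_7) / ln(ε_7/ε_6)
  = ln(3.6780e-3/2.6079e-2) / ln(2.6079e-2/7.7462e-2)
  = ln(0.141033) / ln(0.336668)
  = -1.958761 / -1.088658 ≈ 1.799244

1.799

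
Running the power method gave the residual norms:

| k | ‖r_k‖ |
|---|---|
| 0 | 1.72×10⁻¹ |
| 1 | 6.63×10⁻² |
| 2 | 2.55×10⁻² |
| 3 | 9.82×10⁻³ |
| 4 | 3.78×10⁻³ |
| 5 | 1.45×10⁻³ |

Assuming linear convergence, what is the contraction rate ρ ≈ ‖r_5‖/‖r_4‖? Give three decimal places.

0.384

ρ ≈ ‖r_5‖/‖r_4‖ = 1.45×10⁻³/3.78×10⁻³ = 0.38360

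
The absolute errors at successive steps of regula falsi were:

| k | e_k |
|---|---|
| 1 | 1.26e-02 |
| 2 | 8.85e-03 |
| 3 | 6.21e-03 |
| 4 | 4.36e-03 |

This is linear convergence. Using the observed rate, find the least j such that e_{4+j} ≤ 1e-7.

Rate ρ ≈ e_4/e_3 = 4.36e-03/6.21e-03 = 0.7021.
After j more steps, e_{4+j} ≈ 4.36e-03·ρ^j; need ρ^j ≤ 1e-7/4.36e-03 = 2.29358e-05.
j ≥ ln(2.29358e-05)/ln(0.7021) = -10.6828/-0.35368 = 30.205.
So 31 more iterations are needed.

31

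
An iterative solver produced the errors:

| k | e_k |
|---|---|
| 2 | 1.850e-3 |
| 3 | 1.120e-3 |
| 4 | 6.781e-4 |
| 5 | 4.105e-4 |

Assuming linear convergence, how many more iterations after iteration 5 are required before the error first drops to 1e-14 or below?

49

Rate ρ ≈ e_5/e_4 = 4.105e-4/6.781e-4 = 0.6054.
After j more steps, e_{5+j} ≈ 4.105e-4·ρ^j; need ρ^j ≤ 1e-14/4.105e-4 = 2.43605e-11.
j ≥ ln(2.43605e-11)/ln(0.6054) = -24.4381/-0.50187 = 48.694.
So 49 more iterations are needed.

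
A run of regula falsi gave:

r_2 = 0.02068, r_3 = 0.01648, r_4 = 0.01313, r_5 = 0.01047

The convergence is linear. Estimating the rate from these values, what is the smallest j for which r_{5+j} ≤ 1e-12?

Rate ρ ≈ r_5/r_4 = 0.01047/0.01313 = 0.7974.
After j more steps, r_{5+j} ≈ 0.01047·ρ^j; need ρ^j ≤ 1e-12/0.01047 = 9.5511e-11.
j ≥ ln(9.5511e-11)/ln(0.7974) = -23.0718/-0.22640 = 101.907.
So 102 more iterations are needed.

102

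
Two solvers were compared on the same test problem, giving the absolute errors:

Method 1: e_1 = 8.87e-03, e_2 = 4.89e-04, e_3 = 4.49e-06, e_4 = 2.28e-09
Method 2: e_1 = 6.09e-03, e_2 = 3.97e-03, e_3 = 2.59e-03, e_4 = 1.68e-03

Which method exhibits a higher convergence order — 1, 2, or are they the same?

1

Method 1: p ≈ ln(2.28e-09/4.49e-06)/ln(4.49e-06/4.89e-04) ≈ 1.62.
Method 2: p ≈ ln(1.68e-03/2.59e-03)/ln(2.59e-03/3.97e-03) ≈ 1.01.
Method 1 has the higher order (≈1.6 vs ≈1.0).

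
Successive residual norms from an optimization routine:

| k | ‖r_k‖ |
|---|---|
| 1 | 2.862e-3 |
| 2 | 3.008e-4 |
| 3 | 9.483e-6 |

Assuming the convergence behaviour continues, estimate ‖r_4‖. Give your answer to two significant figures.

First estimate the order: p ≈ ln(‖r_3‖/‖r_2‖) / ln(‖r_2‖/‖r_1‖) = ln(9.483e-6/3.008e-4)/ln(3.008e-4/2.862e-3) = ln(0.0315259)/ln(0.105101) ≈ 1.5345.
Then ‖r_4‖ ≈ ‖r_3‖·(‖r_3‖/‖r_2‖)^p = 9.483e-6·(0.0315259)^1.5345 = 9.483e-6·0.00496827 ≈ 4.711e-08.

4.7e-8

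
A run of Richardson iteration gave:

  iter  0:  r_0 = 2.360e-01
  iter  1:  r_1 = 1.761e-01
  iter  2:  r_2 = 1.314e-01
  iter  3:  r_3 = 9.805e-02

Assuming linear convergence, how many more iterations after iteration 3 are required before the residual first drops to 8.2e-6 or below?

Rate ρ ≈ r_3/r_2 = 9.805e-02/1.314e-01 = 0.7462.
After j more steps, r_{3+j} ≈ 9.805e-02·ρ^j; need ρ^j ≤ 8.2e-6/9.805e-02 = 8.36308e-05.
j ≥ ln(8.36308e-05)/ln(0.7462) = -9.3891/-0.29276 = 32.071.
So 33 more iterations are needed.

33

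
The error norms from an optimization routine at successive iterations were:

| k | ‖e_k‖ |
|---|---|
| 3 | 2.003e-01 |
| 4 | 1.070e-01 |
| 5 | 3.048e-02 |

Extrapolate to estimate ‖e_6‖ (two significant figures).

2.5e-3

First estimate the order: p ≈ ln(‖e_5‖/‖e_4‖) / ln(‖e_4‖/‖e_3‖) = ln(3.048e-02/1.070e-01)/ln(1.070e-01/2.003e-01) = ln(0.28486)/ln(0.534199) ≈ 2.0028.
Then ‖e_6‖ ≈ ‖e_5‖·(‖e_5‖/‖e_4‖)^p = 3.048e-02·(0.28486)^2.0028 = 3.048e-02·0.0808604 ≈ 0.002465.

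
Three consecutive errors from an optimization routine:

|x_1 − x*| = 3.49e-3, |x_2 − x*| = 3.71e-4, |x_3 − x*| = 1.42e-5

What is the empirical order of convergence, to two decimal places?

1.46

p ≈ ln(|x_3 − x*|/|x_2 − x*|) / ln(|x_2 − x*|/|x_1 − x*|)
  = ln(1.42e-5/3.71e-4) / ln(3.71e-4/3.49e-3)
  = ln(0.0382749) / ln(0.106304)
  = -3.26296 / -2.24145 ≈ 1.45574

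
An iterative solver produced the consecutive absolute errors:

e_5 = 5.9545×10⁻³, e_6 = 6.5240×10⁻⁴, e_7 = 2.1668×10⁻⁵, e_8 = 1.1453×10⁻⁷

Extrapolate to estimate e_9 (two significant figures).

First estimate the order: p ≈ ln(e_8/e_7) / ln(e_7/e_6) = ln(1.1453×10⁻⁷/2.1668×10⁻⁵)/ln(2.1668×10⁻⁵/6.5240×10⁻⁴) = ln(0.00528567)/ln(0.0332128) ≈ 1.5398.
Then e_9 ≈ e_8·(e_8/e_7)^p = 1.1453×10⁻⁷·(0.00528567)^1.5398 = 1.1453×10⁻⁷·0.00031191 ≈ 3.572e-11.

3.6e-11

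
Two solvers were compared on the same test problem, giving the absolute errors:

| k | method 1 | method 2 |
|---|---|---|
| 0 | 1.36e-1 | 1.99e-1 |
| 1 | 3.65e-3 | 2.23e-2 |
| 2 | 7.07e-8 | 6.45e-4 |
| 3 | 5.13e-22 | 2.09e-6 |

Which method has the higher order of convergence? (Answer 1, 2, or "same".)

1

Method 1: p ≈ ln(5.13e-22/7.07e-8)/ln(7.07e-8/3.65e-3) ≈ 3.00.
Method 2: p ≈ ln(2.09e-6/6.45e-4)/ln(6.45e-4/2.23e-2) ≈ 1.62.
Method 1 has the higher order (≈3.0 vs ≈1.6).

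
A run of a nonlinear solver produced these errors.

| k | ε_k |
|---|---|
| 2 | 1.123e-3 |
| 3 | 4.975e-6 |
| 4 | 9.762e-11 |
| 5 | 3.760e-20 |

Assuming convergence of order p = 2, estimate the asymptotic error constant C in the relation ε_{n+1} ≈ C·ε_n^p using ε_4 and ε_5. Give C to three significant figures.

C ≈ ε_5 / ε_4^2
  = 3.760e-20 / (9.762e-11)^2
  = 3.760e-20 / 9.52966e-21 ≈ 3.9456

3.95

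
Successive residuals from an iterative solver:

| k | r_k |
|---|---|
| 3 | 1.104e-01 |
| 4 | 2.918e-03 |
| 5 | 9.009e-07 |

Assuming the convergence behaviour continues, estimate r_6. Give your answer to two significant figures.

1.4e-14

First estimate the order: p ≈ ln(r_5/r_4) / ln(r_4/r_3) = ln(9.009e-07/2.918e-03)/ln(2.918e-03/1.104e-01) = ln(0.000308739)/ln(0.0264312) ≈ 2.2248.
Then r_6 ≈ r_5·(r_5/r_4)^p = 9.009e-07·(0.000308739)^2.2248 = 9.009e-07·1.54897e-08 ≈ 1.395e-14.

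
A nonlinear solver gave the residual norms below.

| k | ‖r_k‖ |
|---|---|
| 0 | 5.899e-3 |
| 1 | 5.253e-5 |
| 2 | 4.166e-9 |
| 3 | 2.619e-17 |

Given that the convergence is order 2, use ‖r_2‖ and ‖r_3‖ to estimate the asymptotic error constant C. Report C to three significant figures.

1.51

C ≈ ‖r_3‖ / ‖r_2‖^2
  = 2.619e-17 / (4.166e-9)^2
  = 2.619e-17 / 1.73556e-17 ≈ 1.509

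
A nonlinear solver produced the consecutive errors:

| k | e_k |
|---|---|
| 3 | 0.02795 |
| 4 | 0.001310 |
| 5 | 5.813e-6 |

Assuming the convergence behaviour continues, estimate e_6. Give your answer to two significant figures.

4.0e-10

First estimate the order: p ≈ ln(e_5/e_4) / ln(e_4/e_3) = ln(5.813e-6/0.001310)/ln(0.001310/0.02795) = ln(0.0044374)/ln(0.0468694) ≈ 1.7703.
Then e_6 ≈ e_5·(e_5/e_4)^p = 5.813e-6·(0.0044374)^1.7703 = 5.813e-6·6.83458e-05 ≈ 3.973e-10.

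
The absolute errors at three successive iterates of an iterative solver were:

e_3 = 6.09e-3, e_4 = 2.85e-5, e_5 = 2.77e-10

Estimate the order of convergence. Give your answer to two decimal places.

2.15

p ≈ ln(e_5/e_4) / ln(e_4/e_3)
  = ln(2.77e-10/2.85e-5) / ln(2.85e-5/6.09e-3)
  = ln(9.7193e-06) / ln(0.0046798)
  = -11.54140 / -5.36450 ≈ 2.15144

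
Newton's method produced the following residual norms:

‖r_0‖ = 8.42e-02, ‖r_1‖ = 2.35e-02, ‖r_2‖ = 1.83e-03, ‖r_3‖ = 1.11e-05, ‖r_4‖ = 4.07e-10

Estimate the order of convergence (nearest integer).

Consecutive ratios: ‖r_4‖/‖r_3‖ = 4.07e-10/1.11e-05 = 3.66667e-05, ‖r_3‖/‖r_2‖ = 1.11e-05/1.83e-03 = 0.00606557.
p ≈ ln(3.66667e-05)/ln(0.00606557) = -10.2136/-5.1051 ≈ 2.00.
So the convergence is quadratic (order 2).

2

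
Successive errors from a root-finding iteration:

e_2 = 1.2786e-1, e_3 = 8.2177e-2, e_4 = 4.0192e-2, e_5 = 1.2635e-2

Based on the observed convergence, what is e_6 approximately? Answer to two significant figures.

1.9e-3

First estimate the order: p ≈ ln(e_5/e_4) / ln(e_4/e_3) = ln(1.2635e-2/4.0192e-2)/ln(4.0192e-2/8.2177e-2) = ln(0.314366)/ln(0.489091) ≈ 1.6180.
Then e_6 ≈ e_5·(e_5/e_4)^p = 1.2635e-2·(0.314366)^1.6180 = 1.2635e-2·0.153763 ≈ 0.001943.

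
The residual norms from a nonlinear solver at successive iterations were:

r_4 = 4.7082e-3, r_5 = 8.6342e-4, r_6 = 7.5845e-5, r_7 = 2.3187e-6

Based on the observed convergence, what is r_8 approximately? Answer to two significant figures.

1.6e-8

First estimate the order: p ≈ ln(r_7/r_6) / ln(r_6/r_5) = ln(2.3187e-6/7.5845e-5)/ln(7.5845e-5/8.6342e-4) = ln(0.0305716)/ln(0.0878425) ≈ 1.4340.
Then r_8 ≈ r_7·(r_7/r_6)^p = 2.3187e-6·(0.0305716)^1.4340 = 2.3187e-6·0.00672893 ≈ 1.56e-08.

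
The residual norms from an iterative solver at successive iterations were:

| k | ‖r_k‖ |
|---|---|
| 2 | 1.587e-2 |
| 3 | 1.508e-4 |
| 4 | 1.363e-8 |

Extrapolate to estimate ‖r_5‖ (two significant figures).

1.1e-16

First estimate the order: p ≈ ln(‖r_4‖/‖r_3‖) / ln(‖r_3‖/‖r_2‖) = ln(1.363e-8/1.508e-4)/ln(1.508e-4/1.587e-2) = ln(9.03846e-05)/ln(0.00950221) ≈ 1.9998.
Then ‖r_5‖ ≈ ‖r_4‖·(‖r_4‖/‖r_3‖)^p = 1.363e-8·(9.03846e-05)^1.9998 = 1.363e-8·8.1846e-09 ≈ 1.116e-16.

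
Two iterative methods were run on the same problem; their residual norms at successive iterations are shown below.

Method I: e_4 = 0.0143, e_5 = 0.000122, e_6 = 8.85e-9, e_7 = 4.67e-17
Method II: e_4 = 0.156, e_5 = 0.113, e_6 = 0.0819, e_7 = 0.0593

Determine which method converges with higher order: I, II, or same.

I

Method I: p ≈ ln(4.67e-17/8.85e-9)/ln(8.85e-9/0.000122) ≈ 2.00.
Method II: p ≈ ln(0.0593/0.0819)/ln(0.0819/0.113) ≈ 1.00.
Method I has the higher order (≈2.0 vs ≈1.0).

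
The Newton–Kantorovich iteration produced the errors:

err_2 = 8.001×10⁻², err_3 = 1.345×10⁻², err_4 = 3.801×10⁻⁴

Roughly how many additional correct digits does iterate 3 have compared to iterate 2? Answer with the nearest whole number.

1

Digits gained ≈ log₁₀(err_2/err_3) = log₁₀(8.001×10⁻²/1.345×10⁻²) = log₁₀(5.9487) ≈ 0.774.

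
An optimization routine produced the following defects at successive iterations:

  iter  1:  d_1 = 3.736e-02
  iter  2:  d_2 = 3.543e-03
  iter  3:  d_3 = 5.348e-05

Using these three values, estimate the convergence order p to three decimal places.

1.780

p ≈ ln(d_3/d_2) / ln(d_2/d_1)
  = ln(5.348e-05/3.543e-03) / ln(3.543e-03/3.736e-02)
  = ln(0.0150946) / ln(0.094834)
  = -4.193418 / -2.355627 ≈ 1.780171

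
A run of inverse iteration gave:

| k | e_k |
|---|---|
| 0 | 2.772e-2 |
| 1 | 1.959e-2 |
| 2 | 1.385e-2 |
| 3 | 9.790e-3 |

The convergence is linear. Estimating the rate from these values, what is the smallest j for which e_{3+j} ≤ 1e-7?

34

Rate ρ ≈ e_3/e_2 = 9.790e-3/1.385e-2 = 0.7069.
After j more steps, e_{3+j} ≈ 9.790e-3·ρ^j; need ρ^j ≤ 1e-7/9.790e-3 = 1.02145e-05.
j ≥ ln(1.02145e-05)/ln(0.7069) = -11.4917/-0.34687 = 33.130.
So 34 more iterations are needed.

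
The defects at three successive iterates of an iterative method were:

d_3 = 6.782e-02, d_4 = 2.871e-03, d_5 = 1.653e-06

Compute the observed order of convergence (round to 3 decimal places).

2.359

p ≈ ln(d_5/d_4) / ln(d_4/d_3)
  = ln(1.653e-06/2.871e-03) / ln(2.871e-03/6.782e-02)
  = ln(0.000575758) / ln(0.0423326)
  = -7.459823 / -3.162198 ≈ 2.359063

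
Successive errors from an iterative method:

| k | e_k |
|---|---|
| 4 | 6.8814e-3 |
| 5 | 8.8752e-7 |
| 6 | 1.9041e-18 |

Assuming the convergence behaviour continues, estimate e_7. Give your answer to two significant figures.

First estimate the order: p ≈ ln(e_6/e_5) / ln(e_5/e_4) = ln(1.9041e-18/8.8752e-7)/ln(8.8752e-7/6.8814e-3) = ln(2.14542e-12)/ln(0.000128974) ≈ 3.0000.
Then e_7 ≈ e_6·(e_6/e_5)^p = 1.9041e-18·(2.14542e-12)^3.0000 = 1.9041e-18·9.875e-36 ≈ 1.88e-53.

1.9e-53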